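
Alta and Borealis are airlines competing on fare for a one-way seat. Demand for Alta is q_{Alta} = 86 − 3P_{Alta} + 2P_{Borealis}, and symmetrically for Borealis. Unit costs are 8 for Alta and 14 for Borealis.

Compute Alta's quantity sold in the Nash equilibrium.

61.875

Alta's profit: π = (P_{Alta} − 8)(86 − 3P_{Alta} + 2P_{Borealis}).
∂π/∂P_{Alta} = 110 − 6P_{Alta} + 2P_{Borealis} = 0 ⇒ P_{Alta} = 55/3 + (1/3)P_{Borealis}.
Similarly P_{Borealis} = 64/3 + (1/3)P_{Alta}.
Substituting the second reaction function into the first: P_{Alta} = 55/3 + (1/3)(64/3 + (1/3)P_{Alta}), which gives (8/9)P_{Alta} = 229/9 ⇒ P_{Alta} = 28.625.
Then P_{Borealis} = 64/3 + (1/3)·28.625 = 30.875.
q_{Alta} = 86 − 3·28.625 + 2·30.875 = 61.875.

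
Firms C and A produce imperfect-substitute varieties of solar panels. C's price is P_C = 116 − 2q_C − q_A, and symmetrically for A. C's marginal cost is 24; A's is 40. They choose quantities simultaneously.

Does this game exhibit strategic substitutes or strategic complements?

Firm C's profit: π = q_C(116 − 2q_C − q_A) − 24q_C.
∂π/∂q_C = 92 − 4q_C − q_A = 0 ⇒ q_C = 23 − 0.25q_A.
The best-response slope dq_C/dq_A = −0.25 < 0: the reaction function is downward-sloping, so the choices are strategic substitutes.

strategic substitutes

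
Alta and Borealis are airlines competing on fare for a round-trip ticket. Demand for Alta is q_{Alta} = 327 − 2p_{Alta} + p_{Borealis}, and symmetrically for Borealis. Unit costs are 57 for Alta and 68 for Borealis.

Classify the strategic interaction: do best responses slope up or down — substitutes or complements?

strategic complements

Alta's profit: π = (p_{Alta} − 57)(327 − 2p_{Alta} + p_{Borealis}).
∂π/∂p_{Alta} = 441 − 4p_{Alta} + p_{Borealis} = 0 ⇒ p_{Alta} = 110.25 + 0.25p_{Borealis}.
The best-response slope dp_{Alta}/dp_{Borealis} = 0.25 > 0: the reaction function is upward-sloping, so the choices are strategic complements.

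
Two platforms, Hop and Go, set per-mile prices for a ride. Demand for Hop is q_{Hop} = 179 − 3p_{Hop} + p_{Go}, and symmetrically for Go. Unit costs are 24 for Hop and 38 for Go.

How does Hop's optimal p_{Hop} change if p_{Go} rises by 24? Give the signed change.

4

Hop's profit: π = (p_{Hop} − 24)(179 − 3p_{Hop} + p_{Go}).
∂π/∂p_{Hop} = 251 − 6p_{Hop} + p_{Go} = 0 ⇒ p_{Hop} = 251/6 + (1/6)p_{Go}.
The reaction-function slope is 1/6, so a 24-unit rise in p_{Go} moves p_{Hop} by 1/6 × 24 = 4. Hop's best response rises — the actions are strategic complements.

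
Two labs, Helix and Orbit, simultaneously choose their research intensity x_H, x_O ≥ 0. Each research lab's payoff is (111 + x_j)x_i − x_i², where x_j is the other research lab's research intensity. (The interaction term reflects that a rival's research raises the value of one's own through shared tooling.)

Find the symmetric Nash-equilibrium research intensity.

111

Helix's payoff is (111 + x_O)x_H − x_H².
∂π/∂x_H = 111 + x_O − 2x_H = 0, so x_H = 55.5 + 0.5x_O.
By symmetry x_O = x_H; substituting into the reaction function, 0.5x_H = 55.5 and x_H = 111.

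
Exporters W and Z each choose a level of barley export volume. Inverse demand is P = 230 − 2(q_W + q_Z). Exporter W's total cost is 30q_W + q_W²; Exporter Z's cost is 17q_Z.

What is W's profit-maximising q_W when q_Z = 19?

27

Exporter W's profit: π = q_W(230 − 2(q_W + q_Z)) − 30q_W − q_W².
∂π/∂q_W = 200 − 6q_W − 2q_Z = 0, so q_W = 100/3 − (1/3)q_Z.
At q_Z = 19: q_W = 100/3 − (1/3)·19 = 27.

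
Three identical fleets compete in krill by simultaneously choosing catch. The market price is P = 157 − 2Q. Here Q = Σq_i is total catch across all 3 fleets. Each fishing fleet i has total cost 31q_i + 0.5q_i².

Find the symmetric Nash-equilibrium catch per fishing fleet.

A representative fishing fleet's profit is π_i = q_i(157 − 2Q) − 31q_i − 0.5q_i², with Q = q_i + Σ_{j≠i} q_j.
First-order condition: 126 − 5q_i − 2Σ_{j≠i} q_j = 0.
With identical fishing fleets, set every q_j = q: then 126 − 5q − 4q = 0, i.e. q = 126/9 = 14.

14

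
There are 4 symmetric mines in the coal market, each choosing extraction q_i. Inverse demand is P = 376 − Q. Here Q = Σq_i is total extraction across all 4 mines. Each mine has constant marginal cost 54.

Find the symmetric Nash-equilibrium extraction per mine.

64.4

A representative mine's profit is π_i = q_i(376 − Q) − 54q_i, with Q = q_i + Σ_{j≠i} q_j.
First-order condition: 322 − 2q_i − Σ_{j≠i} q_j = 0.
Imposing symmetry (q_j = q for all j) turns Σ_{j≠i} q_j into 3q, so 322 = 5q and q = 64.4.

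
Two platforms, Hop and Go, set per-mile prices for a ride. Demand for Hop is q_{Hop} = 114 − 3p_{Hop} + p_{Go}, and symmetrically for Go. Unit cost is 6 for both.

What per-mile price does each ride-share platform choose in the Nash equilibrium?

Hop's profit: π = (p_{Hop} − 6)(114 − 3p_{Hop} + p_{Go}).
∂π/∂p_{Hop} = 132 − 6p_{Hop} + p_{Go} = 0 ⇒ p_{Hop} = 22 + (1/6)p_{Go}.
By symmetry p_{Go} = p_{Hop}; substituting into the reaction function, (5/6)p_{Hop} = 22 and p_{Hop} = 26.4.

26.4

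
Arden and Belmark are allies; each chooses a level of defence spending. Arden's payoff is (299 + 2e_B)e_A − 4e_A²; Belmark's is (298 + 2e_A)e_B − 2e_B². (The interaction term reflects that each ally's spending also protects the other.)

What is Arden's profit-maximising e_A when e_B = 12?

40.375

Expanding Arden's payoff: 299e_A + 2e_Be_A − 4e_A².
∂π/∂e_A = 299 + 2e_B − 8e_A = 0, so e_A = 37.375 + 0.25e_B.
At e_B = 12: e_A = 37.375 + 0.25·12 = 40.375.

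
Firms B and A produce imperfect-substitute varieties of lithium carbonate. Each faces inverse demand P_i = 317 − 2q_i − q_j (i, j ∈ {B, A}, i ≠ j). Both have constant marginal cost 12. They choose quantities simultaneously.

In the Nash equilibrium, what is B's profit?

7442

Firm B's profit: π = q_B(317 − 2q_B − q_A) − 12q_B.
∂π/∂q_B = 305 − 4q_B − q_A = 0 ⇒ q_B = 76.25 − 0.25q_A.
By symmetry q_A = q_B; substituting into the reaction function, 1.25q_B = 76.25 and q_B = 61.
P_B = 317 − 2·61 − 61 = 134.
Profit = (134 − 12)·61 = 7442.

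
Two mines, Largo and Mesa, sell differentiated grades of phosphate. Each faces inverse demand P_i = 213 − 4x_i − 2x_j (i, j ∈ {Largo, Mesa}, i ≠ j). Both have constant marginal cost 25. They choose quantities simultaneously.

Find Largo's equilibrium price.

100.2

Mine Largo's profit: π = x_{Largo}(213 − 4x_{Largo} − 2x_{Mesa}) − 25x_{Largo}.
∂π/∂x_{Largo} = 188 − 8x_{Largo} − 2x_{Mesa} = 0 ⇒ x_{Largo} = 23.5 − 0.25x_{Mesa}.
Setting x_{Largo} = x_{Mesa} in the reaction function: x_{Largo} = 23.5 − 0.25x_{Largo}, so x_{Largo} = 23.5 / 1.25 = 18.8.
P_{Largo} = 213 − 4·18.8 − 2·18.8 = 100.2.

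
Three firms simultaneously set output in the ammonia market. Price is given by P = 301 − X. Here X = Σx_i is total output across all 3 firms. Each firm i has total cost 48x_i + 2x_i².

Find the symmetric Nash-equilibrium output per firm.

A representative firm's profit is π_i = x_i(301 − X) − 48x_i − 2x_i², with X = x_i + Σ_{j≠i} x_j.
First-order condition: 253 − 6x_i − Σ_{j≠i} x_j = 0.
With identical firms, set every x_j = x: then 253 − 6x − 2x = 0, i.e. x = 253/8 = 31.625.

31.625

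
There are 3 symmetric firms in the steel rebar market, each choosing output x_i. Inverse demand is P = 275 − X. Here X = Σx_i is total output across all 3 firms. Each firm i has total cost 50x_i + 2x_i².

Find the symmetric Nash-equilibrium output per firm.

28.125

A representative firm's profit is π_i = x_i(275 − X) − 50x_i − 2x_i², with X = x_i + Σ_{j≠i} x_j.
First-order condition: 225 − 6x_i − Σ_{j≠i} x_j = 0.
In a symmetric equilibrium every firm chooses the same x, so Σ_{j≠i} x_j = 2x. The condition becomes 225 − 8x = 0, giving x = 225/8 = 28.125.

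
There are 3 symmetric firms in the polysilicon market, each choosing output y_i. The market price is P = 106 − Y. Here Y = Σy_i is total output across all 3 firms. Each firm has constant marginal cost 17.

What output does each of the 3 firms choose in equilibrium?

22.25

A representative firm's profit is π_i = y_i(106 − Y) − 17y_i, with Y = y_i + Σ_{j≠i} y_j.
First-order condition: 89 − 2y_i − Σ_{j≠i} y_j = 0.
Imposing symmetry (y_j = y for all j) turns Σ_{j≠i} y_j into 2y, so 89 = 4y and y = 22.25.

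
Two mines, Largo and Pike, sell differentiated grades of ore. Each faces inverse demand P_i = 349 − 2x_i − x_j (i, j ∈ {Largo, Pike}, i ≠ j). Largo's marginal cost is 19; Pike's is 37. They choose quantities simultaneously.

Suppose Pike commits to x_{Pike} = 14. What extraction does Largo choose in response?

79

Mine Largo's profit: π = x_{Largo}(349 − 2x_{Largo} − x_{Pike}) − 19x_{Largo}.
∂π/∂x_{Largo} = 330 − 4x_{Largo} − x_{Pike} = 0 ⇒ x_{Largo} = 82.5 − 0.25x_{Pike}.
At x_{Pike} = 14: x_{Largo} = 82.5 − 0.25·14 = 79.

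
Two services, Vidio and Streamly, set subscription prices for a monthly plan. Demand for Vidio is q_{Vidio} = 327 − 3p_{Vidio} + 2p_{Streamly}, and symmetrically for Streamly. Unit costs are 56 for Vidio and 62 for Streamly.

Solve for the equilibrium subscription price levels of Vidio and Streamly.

124.875, 127.125

Vidio's profit: π = (p_{Vidio} − 56)(327 − 3p_{Vidio} + 2p_{Streamly}).
∂π/∂p_{Vidio} = 495 − 6p_{Vidio} + 2p_{Streamly} = 0 ⇒ p_{Vidio} = 82.5 + (1/3)p_{Streamly}.
Similarly p_{Streamly} = 85.5 + (1/3)p_{Vidio}.
Solving the two reaction functions simultaneously: (1 − (1/3)(1/3))p_{Vidio} = 82.5 + (1/3)·85.5, so (8/9)p_{Vidio} = 111 and p_{Vidio} = 124.875.
Then p_{Streamly} = 85.5 + (1/3)·124.875 = 127.125.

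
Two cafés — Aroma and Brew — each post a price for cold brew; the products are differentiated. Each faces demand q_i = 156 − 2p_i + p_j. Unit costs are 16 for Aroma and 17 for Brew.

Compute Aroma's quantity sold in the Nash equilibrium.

93.6

Aroma's profit: π = (p_{Aroma} − 16)(156 − 2p_{Aroma} + p_{Brew}).
∂π/∂p_{Aroma} = 188 − 4p_{Aroma} + p_{Brew} = 0 ⇒ p_{Aroma} = 47 + 0.25p_{Brew}.
Similarly p_{Brew} = 47.5 + 0.25p_{Aroma}.
Plugging p_{Brew} into Aroma's best response: p_{Aroma} = 47 + 0.25(47.5 + 0.25p_{Aroma}) ⇒ 0.9375p_{Aroma} = 58.875, so p_{Aroma} = 62.8.
Then p_{Brew} = 47.5 + 0.25·62.8 = 63.2.
q_{Aroma} = 156 − 2·62.8 + 63.2 = 93.6.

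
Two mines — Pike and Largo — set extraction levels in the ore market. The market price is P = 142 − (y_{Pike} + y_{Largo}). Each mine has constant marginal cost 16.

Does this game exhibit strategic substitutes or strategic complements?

strategic substitutes

Mine Pike's profit: π = y_{Pike}(142 − (y_{Pike} + y_{Largo})) − 16y_{Pike}.
∂π/∂y_{Pike} = 126 − 2y_{Pike} − y_{Largo} = 0, so y_{Pike} = 63 − 0.5y_{Largo}.
The best-response slope dy_{Pike}/dy_{Largo} = −0.5 < 0: the reaction function is downward-sloping, so the choices are strategic substitutes.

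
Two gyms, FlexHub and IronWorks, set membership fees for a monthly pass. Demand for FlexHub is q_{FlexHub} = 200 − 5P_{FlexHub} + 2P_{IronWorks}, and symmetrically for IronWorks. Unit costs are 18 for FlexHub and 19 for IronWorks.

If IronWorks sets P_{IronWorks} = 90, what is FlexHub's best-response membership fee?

47

FlexHub's profit: π = (P_{FlexHub} − 18)(200 − 5P_{FlexHub} + 2P_{IronWorks}).
∂π/∂P_{FlexHub} = 290 − 10P_{FlexHub} + 2P_{IronWorks} = 0 ⇒ P_{FlexHub} = 29 + 0.2P_{IronWorks}.
At P_{IronWorks} = 90: P_{FlexHub} = 29 + 0.2·90 = 47.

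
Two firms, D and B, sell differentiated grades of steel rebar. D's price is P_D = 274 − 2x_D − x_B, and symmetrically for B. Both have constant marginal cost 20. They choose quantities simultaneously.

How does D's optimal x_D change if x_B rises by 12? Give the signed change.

-3

Firm D's profit: π = x_D(274 − 2x_D − x_B) − 20x_D.
∂π/∂x_D = 254 − 4x_D − x_B = 0 ⇒ x_D = 63.5 − 0.25x_B.
The reaction-function slope is −0.25, so a 12-unit rise in x_B moves x_D by −0.25 × 12 = −3. D's best response falls — the actions are strategic substitutes.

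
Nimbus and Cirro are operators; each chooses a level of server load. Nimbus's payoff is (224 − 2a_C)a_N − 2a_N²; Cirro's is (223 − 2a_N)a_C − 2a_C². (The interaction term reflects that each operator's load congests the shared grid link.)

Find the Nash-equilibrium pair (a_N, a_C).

Expanding Nimbus's payoff: 224a_N − 2a_Ca_N − 2a_N².
∂π/∂a_N = 224 − 2a_C − 4a_N = 0, so a_N = 56 − 0.5a_C.
Likewise for Cirro: a_C = 55.75 − 0.5a_N.
Solving the two reaction functions simultaneously: (1 − (−0.5)(−0.5))a_N = 56 − 0.5·55.75, so 0.75a_N = 28.125 and a_N = 37.5.
Then a_C = 55.75 − 0.5·37.5 = 37.

37.5, 37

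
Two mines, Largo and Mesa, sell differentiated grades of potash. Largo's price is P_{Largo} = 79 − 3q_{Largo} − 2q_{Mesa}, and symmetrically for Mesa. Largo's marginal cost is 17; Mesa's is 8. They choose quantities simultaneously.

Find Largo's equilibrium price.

38.5625

Mine Largo's profit: π = q_{Largo}(79 − 3q_{Largo} − 2q_{Mesa}) − 17q_{Largo}.
∂π/∂q_{Largo} = 62 − 6q_{Largo} − 2q_{Mesa} = 0 ⇒ q_{Largo} = 31/3 − (1/3)q_{Mesa}.
Similarly q_{Mesa} = 71/6 − (1/3)q_{Largo}.
Solving the two reaction functions simultaneously: (1 − (−1/3)(−1/3))q_{Largo} = 31/3 − (1/3)·(71/6), so (8/9)q_{Largo} = 115/18 and q_{Largo} = 7.1875.
Then q_{Mesa} = 71/6 − (1/3)·7.1875 = 9.4375.
P_{Largo} = 79 − 3·7.1875 − 2·9.4375 = 38.5625.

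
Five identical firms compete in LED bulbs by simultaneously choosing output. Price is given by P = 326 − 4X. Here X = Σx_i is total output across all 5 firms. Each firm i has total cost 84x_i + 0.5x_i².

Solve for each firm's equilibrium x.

9.68

A representative firm's profit is π_i = x_i(326 − 4X) − 84x_i − 0.5x_i², with X = x_i + Σ_{j≠i} x_j.
First-order condition: 242 − 9x_i − 4Σ_{j≠i} x_j = 0.
With identical firms, set every x_j = x: then 242 − 9x − 16x = 0, i.e. x = 242/25 = 9.68.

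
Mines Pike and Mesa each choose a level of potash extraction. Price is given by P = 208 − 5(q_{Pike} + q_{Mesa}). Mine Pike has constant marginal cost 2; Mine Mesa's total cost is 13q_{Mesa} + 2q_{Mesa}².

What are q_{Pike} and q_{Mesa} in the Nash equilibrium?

16.6, 8

Mine Pike's profit: π = q_{Pike}(208 − 5(q_{Pike} + q_{Mesa})) − 2q_{Pike}.
∂π/∂q_{Pike} = 206 − 10q_{Pike} − 5q_{Mesa} = 0, so q_{Pike} = 20.6 − 0.5q_{Mesa}.
For Mesa: ∂π/∂q_{Mesa} = 195 − 14q_{Mesa} − 5q_{Pike} = 0 ⇒ q_{Mesa} = 195/14 − (5/14)q_{Pike}.
Plugging q_{Mesa} into Pike's best response: q_{Pike} = 20.6 − 0.5(195/14 − (5/14)q_{Pike}) ⇒ (23/28)q_{Pike} = 1909/140, so q_{Pike} = 16.6.
Then q_{Mesa} = 195/14 − (5/14)·16.6 = 8.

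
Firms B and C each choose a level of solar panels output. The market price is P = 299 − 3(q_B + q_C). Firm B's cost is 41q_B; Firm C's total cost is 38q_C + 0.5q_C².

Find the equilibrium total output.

55

Firm B's profit: π = q_B(299 − 3(q_B + q_C)) − 41q_B.
∂π/∂q_B = 258 − 6q_B − 3q_C = 0, so q_B = 43 − 0.5q_C.
For C: ∂π/∂q_C = 261 − 7q_C − 3q_B = 0 ⇒ q_C = 261/7 − (3/7)q_B.
Plugging q_C into B's best response: q_B = 43 − 0.5(261/7 − (3/7)q_B) ⇒ (11/14)q_B = 341/14, so q_B = 31.
Then q_C = 261/7 − (3/7)·31 = 24.
Total output: 31 + 24 = 55.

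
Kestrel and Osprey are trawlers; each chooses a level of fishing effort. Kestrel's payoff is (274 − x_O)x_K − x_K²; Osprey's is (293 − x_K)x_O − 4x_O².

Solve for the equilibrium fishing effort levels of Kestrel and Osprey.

Expanding Kestrel's payoff: 274x_K − x_Ox_K − x_K².
∂π/∂x_K = 274 − x_O − 2x_K = 0, so x_K = 137 − 0.5x_O.
Likewise for Osprey: x_O = 36.625 − 0.125x_K.
Solving the two reaction functions simultaneously: (1 − (−0.5)(−0.125))x_K = 137 − 0.5·36.625, so 0.9375x_K = 118.6875 and x_K = 126.6.
Then x_O = 36.625 − 0.125·126.6 = 20.8.

126.6, 20.8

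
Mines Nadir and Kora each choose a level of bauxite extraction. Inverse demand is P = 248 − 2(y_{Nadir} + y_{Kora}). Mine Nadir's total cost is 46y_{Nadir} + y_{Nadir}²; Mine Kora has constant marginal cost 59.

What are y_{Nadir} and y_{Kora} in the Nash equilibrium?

21.5, 36.5

Mine Nadir's profit: π = y_{Nadir}(248 − 2(y_{Nadir} + y_{Kora})) − 46y_{Nadir} − y_{Nadir}².
∂π/∂y_{Nadir} = 202 − 6y_{Nadir} − 2y_{Kora} = 0, so y_{Nadir} = 101/3 − (1/3)y_{Kora}.
For Kora: ∂π/∂y_{Kora} = 189 − 4y_{Kora} − 2y_{Nadir} = 0 ⇒ y_{Kora} = 47.25 − 0.5y_{Nadir}.
Substituting the second reaction function into the first: y_{Nadir} = 101/3 − (1/3)(47.25 − 0.5y_{Nadir}), which gives (5/6)y_{Nadir} = 215/12 ⇒ y_{Nadir} = 21.5.
Then y_{Kora} = 47.25 − 0.5·21.5 = 36.5.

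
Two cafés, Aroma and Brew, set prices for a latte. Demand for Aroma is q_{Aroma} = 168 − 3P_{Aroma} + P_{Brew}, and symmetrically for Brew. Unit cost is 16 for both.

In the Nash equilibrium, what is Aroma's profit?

Aroma's profit: π = (P_{Aroma} − 16)(168 − 3P_{Aroma} + P_{Brew}).
∂π/∂P_{Aroma} = 216 − 6P_{Aroma} + P_{Brew} = 0 ⇒ P_{Aroma} = 36 + (1/6)P_{Brew}.
By symmetry P_{Brew} = P_{Aroma}; substituting into the reaction function, (5/6)P_{Aroma} = 36 and P_{Aroma} = 43.2.
q_{Aroma} = 168 − 3·43.2 + 43.2 = 81.6.
Profit = (43.2 − 16)·81.6 = 2219.52.

2219.52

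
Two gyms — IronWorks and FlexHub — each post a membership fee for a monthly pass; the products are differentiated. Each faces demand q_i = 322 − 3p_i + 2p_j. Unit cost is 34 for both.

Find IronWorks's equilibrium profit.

IronWorks's profit: π = (p_{IronWorks} − 34)(322 − 3p_{IronWorks} + 2p_{FlexHub}).
∂π/∂p_{IronWorks} = 424 − 6p_{IronWorks} + 2p_{FlexHub} = 0 ⇒ p_{IronWorks} = 212/3 + (1/3)p_{FlexHub}.
By symmetry p_{FlexHub} = p_{IronWorks}; substituting into the reaction function, (2/3)p_{IronWorks} = 212/3 and p_{IronWorks} = 106.
q_{IronWorks} = 322 − 3·106 + 2·106 = 216.
Profit = (106 − 34)·216 = 15552.

15552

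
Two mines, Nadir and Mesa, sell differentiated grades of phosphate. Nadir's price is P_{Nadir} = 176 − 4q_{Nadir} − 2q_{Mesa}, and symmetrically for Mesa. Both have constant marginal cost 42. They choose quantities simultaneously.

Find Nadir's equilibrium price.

Mine Nadir's profit: π = q_{Nadir}(176 − 4q_{Nadir} − 2q_{Mesa}) − 42q_{Nadir}.
∂π/∂q_{Nadir} = 134 − 8q_{Nadir} − 2q_{Mesa} = 0 ⇒ q_{Nadir} = 16.75 − 0.25q_{Mesa}.
By symmetry q_{Mesa} = q_{Nadir}; substituting into the reaction function, 1.25q_{Nadir} = 16.75 and q_{Nadir} = 13.4.
P_{Nadir} = 176 − 4·13.4 − 2·13.4 = 95.6.

95.6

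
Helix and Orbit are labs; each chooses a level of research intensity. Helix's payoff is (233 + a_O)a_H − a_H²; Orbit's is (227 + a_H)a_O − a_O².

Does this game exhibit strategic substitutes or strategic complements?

Expanding Helix's payoff: 233a_H + a_Oa_H − a_H².
∂π/∂a_H = 233 + a_O − 2a_H = 0, so a_H = 116.5 + 0.5a_O.
The best-response slope da_H/da_O = 0.5 > 0: the reaction function is upward-sloping, so the choices are strategic complements.

strategic complements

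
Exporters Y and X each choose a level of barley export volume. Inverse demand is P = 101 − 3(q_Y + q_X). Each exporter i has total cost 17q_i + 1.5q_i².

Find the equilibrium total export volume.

Exporter Y's profit: π = q_Y(101 − 3(q_Y + q_X)) − 17q_Y − 1.5q_Y².
∂π/∂q_Y = 84 − 9q_Y − 3q_X = 0, so q_Y = 28/3 − (1/3)q_X.
Setting q_Y = q_X in the reaction function: q_Y = 28/3 − (1/3)q_Y, so q_Y = (28/3) / (4/3) = 7.
Total export volume: 7 + 7 = 14.

14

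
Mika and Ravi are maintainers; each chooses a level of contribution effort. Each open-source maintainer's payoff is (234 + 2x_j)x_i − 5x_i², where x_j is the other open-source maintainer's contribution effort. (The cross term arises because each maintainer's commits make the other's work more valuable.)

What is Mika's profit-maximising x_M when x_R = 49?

33.2

Mika's payoff is (234 + 2x_R)x_M − 5x_M².
∂π/∂x_M = 234 + 2x_R − 10x_M = 0, so x_M = 23.4 + 0.2x_R.
At x_R = 49: x_M = 23.4 + 0.2·49 = 33.2.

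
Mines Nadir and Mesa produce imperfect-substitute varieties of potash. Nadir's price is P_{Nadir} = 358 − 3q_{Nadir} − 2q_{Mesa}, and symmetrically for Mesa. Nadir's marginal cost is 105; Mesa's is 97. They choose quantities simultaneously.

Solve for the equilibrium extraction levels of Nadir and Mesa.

Mine Nadir's profit: π = q_{Nadir}(358 − 3q_{Nadir} − 2q_{Mesa}) − 105q_{Nadir}.
∂π/∂q_{Nadir} = 253 − 6q_{Nadir} − 2q_{Mesa} = 0 ⇒ q_{Nadir} = 253/6 − (1/3)q_{Mesa}.
Similarly q_{Mesa} = 43.5 − (1/3)q_{Nadir}.
Plugging q_{Mesa} into Nadir's best response: q_{Nadir} = 253/6 − (1/3)(43.5 − (1/3)q_{Nadir}) ⇒ (8/9)q_{Nadir} = 83/3, so q_{Nadir} = 31.125.
Then q_{Mesa} = 43.5 − (1/3)·31.125 = 33.125.

31.125, 33.125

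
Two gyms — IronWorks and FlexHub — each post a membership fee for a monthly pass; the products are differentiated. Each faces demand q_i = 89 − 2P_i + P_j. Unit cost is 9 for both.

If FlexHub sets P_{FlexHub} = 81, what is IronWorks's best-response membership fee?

47

IronWorks's profit: π = (P_{IronWorks} − 9)(89 − 2P_{IronWorks} + P_{FlexHub}).
∂π/∂P_{IronWorks} = 107 − 4P_{IronWorks} + P_{FlexHub} = 0 ⇒ P_{IronWorks} = 26.75 + 0.25P_{FlexHub}.
At P_{FlexHub} = 81: P_{IronWorks} = 26.75 + 0.25·81 = 47.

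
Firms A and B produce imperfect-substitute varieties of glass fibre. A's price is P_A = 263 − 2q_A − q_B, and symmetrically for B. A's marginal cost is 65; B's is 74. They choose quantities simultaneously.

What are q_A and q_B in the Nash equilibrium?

40.2, 37.2

Firm A's profit: π = q_A(263 − 2q_A − q_B) − 65q_A.
∂π/∂q_A = 198 − 4q_A − q_B = 0 ⇒ q_A = 49.5 − 0.25q_B.
Similarly q_B = 47.25 − 0.25q_A.
Plugging q_B into A's best response: q_A = 49.5 − 0.25(47.25 − 0.25q_A) ⇒ 0.9375q_A = 37.6875, so q_A = 40.2.
Then q_B = 47.25 − 0.25·40.2 = 37.2.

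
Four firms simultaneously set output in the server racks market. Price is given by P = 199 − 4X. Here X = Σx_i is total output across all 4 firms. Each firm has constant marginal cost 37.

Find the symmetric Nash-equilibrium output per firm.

A representative firm's profit is π_i = x_i(199 − 4X) − 37x_i, with X = x_i + Σ_{j≠i} x_j.
First-order condition: 162 − 8x_i − 4Σ_{j≠i} x_j = 0.
In a symmetric equilibrium every firm chooses the same x, so Σ_{j≠i} x_j = 3x. The condition becomes 162 − 20x = 0, giving x = 162/20 = 8.1.

8.1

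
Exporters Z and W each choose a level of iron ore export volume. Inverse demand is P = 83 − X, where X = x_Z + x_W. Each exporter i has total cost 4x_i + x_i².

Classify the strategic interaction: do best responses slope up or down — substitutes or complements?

strategic substitutes

Exporter Z's profit: π = x_Z(83 − (x_Z + x_W)) − 4x_Z − x_Z².
∂π/∂x_Z = 79 − 4x_Z − x_W = 0, so x_Z = 19.75 − 0.25x_W.
The best-response slope dx_Z/dx_W = −0.25 < 0: the reaction function is downward-sloping, so the choices are strategic substitutes.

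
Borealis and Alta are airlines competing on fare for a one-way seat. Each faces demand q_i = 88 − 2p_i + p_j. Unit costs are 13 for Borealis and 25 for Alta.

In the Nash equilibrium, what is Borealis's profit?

Borealis's profit: π = (p_{Borealis} − 13)(88 − 2p_{Borealis} + p_{Alta}).
∂π/∂p_{Borealis} = 114 − 4p_{Borealis} + p_{Alta} = 0 ⇒ p_{Borealis} = 28.5 + 0.25p_{Alta}.
Similarly p_{Alta} = 34.5 + 0.25p_{Borealis}.
Substituting the second reaction function into the first: p_{Borealis} = 28.5 + 0.25(34.5 + 0.25p_{Borealis}), which gives 0.9375p_{Borealis} = 37.125 ⇒ p_{Borealis} = 39.6.
Then p_{Alta} = 34.5 + 0.25·39.6 = 44.4.
q_{Borealis} = 88 − 2·39.6 + 44.4 = 53.2.
Profit = (39.6 − 13)·53.2 = 1415.12.

1415.12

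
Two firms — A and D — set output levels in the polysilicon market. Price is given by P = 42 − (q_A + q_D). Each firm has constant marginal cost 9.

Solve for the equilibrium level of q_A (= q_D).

11

Firm A's profit: π = q_A(42 − (q_A + q_D)) − 9q_A.
∂π/∂q_A = 33 − 2q_A − q_D = 0, so q_A = 16.5 − 0.5q_D.
Setting q_A = q_D in the reaction function: q_A = 16.5 − 0.5q_A, so q_A = 16.5 / 1.5 = 11.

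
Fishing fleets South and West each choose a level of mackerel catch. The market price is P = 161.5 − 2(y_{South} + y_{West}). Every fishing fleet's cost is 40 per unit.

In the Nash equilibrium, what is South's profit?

820.125

Fishing fleet South's profit: π = y_{South}(161.5 − 2(y_{South} + y_{West})) − 40y_{South}.
∂π/∂y_{South} = 121.5 − 4y_{South} − 2y_{West} = 0, so y_{South} = 30.375 − 0.5y_{West}.
By symmetry y_{West} = y_{South}; substituting into the reaction function, 1.5y_{South} = 30.375 and y_{South} = 20.25.
Price P = 161.5 − 2·40.5 = 80.5.
South's profit: (80.5 − 40)·20.25 = 820.125.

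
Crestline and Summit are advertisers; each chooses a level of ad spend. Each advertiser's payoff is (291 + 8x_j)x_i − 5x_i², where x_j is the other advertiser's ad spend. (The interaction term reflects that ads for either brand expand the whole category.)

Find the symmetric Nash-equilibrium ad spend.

145.5

Crestline's payoff is (291 + 8x_S)x_C − 5x_C².
∂π/∂x_C = 291 + 8x_S − 10x_C = 0, so x_C = 29.1 + 0.8x_S.
The game is symmetric, so in equilibrium x_S = x_C: the reaction function gives 0.2x_C = 29.1, hence x_C = 145.5.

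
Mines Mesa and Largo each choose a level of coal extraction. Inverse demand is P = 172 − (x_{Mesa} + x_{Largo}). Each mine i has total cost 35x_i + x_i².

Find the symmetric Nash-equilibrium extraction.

27.4

Mine Mesa's profit: π = x_{Mesa}(172 − (x_{Mesa} + x_{Largo})) − 35x_{Mesa} − x_{Mesa}².
∂π/∂x_{Mesa} = 137 − 4x_{Mesa} − x_{Largo} = 0, so x_{Mesa} = 34.25 − 0.25x_{Largo}.
By symmetry x_{Largo} = x_{Mesa}; substituting into the reaction function, 1.25x_{Mesa} = 34.25 and x_{Mesa} = 27.4.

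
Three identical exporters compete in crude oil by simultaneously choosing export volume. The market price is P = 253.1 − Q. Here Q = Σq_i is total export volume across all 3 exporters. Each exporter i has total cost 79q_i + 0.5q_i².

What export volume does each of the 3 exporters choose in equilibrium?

A representative exporter's profit is π_i = q_i(253.1 − Q) − 79q_i − 0.5q_i², with Q = q_i + Σ_{j≠i} q_j.
First-order condition: 174.1 − 3q_i − Σ_{j≠i} q_j = 0.
Imposing symmetry (q_j = q for all j) turns Σ_{j≠i} q_j into 2q, so 174.1 = 5q and q = 34.82.

34.82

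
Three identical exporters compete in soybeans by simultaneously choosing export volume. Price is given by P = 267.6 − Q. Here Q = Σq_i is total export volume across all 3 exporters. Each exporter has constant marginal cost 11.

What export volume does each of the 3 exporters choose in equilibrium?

A representative exporter's profit is π_i = q_i(267.6 − Q) − 11q_i, with Q = q_i + Σ_{j≠i} q_j.
First-order condition: 256.6 − 2q_i − Σ_{j≠i} q_j = 0.
Imposing symmetry (q_j = q for all j) turns Σ_{j≠i} q_j into 2q, so 256.6 = 4q and q = 64.15.

64.15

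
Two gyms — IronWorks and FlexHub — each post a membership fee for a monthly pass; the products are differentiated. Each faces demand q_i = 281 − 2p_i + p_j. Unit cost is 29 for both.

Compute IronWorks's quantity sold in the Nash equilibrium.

168

IronWorks's profit: π = (p_{IronWorks} − 29)(281 − 2p_{IronWorks} + p_{FlexHub}).
∂π/∂p_{IronWorks} = 339 − 4p_{IronWorks} + p_{FlexHub} = 0 ⇒ p_{IronWorks} = 84.75 + 0.25p_{FlexHub}.
Setting p_{IronWorks} = p_{FlexHub} in the reaction function: p_{IronWorks} = 84.75 + 0.25p_{IronWorks}, so p_{IronWorks} = 84.75 / 0.75 = 113.
q_{IronWorks} = 281 − 2·113 + 113 = 168.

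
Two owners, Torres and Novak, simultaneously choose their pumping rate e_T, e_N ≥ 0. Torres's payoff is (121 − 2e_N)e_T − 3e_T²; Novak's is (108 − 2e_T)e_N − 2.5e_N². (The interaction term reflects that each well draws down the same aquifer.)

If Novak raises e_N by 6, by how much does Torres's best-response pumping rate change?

-2

Expanding Torres's payoff: 121e_T − 2e_Ne_T − 3e_T².
∂π/∂e_T = 121 − 2e_N − 6e_T = 0, so e_T = 121/6 − (1/3)e_N.
The reaction-function slope is −1/3, so a 6-unit rise in e_N moves e_T by −1/3 × 6 = −2. Torres's best response falls — the actions are strategic substitutes.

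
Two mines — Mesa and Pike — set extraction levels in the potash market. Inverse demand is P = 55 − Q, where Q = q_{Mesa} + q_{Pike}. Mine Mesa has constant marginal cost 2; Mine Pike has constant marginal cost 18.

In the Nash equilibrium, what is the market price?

Mine Mesa's profit: π = q_{Mesa}(55 − (q_{Mesa} + q_{Pike})) − 2q_{Mesa}.
∂π/∂q_{Mesa} = 53 − 2q_{Mesa} − q_{Pike} = 0, so q_{Mesa} = 26.5 − 0.5q_{Pike}.
By the same steps for Pike: q_{Pike} = 18.5 − 0.5q_{Mesa}.
Substituting the second reaction function into the first: q_{Mesa} = 26.5 − 0.5(18.5 − 0.5q_{Mesa}), which gives 0.75q_{Mesa} = 17.25 ⇒ q_{Mesa} = 23.
Then q_{Pike} = 18.5 − 0.5·23 = 7.
Equilibrium price: P = 55 − 30 = 25.

25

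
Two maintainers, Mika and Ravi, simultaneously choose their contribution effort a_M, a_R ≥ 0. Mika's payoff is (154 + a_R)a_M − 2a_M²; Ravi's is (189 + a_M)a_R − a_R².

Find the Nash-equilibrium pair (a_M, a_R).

71, 130

Expanding Mika's payoff: 154a_M + a_Ra_M − 2a_M².
∂π/∂a_M = 154 + a_R − 4a_M = 0, so a_M = 38.5 + 0.25a_R.
Likewise for Ravi: a_R = 94.5 + 0.5a_M.
Plugging a_R into Mika's best response: a_M = 38.5 + 0.25(94.5 + 0.5a_M) ⇒ 0.875a_M = 62.125, so a_M = 71.
Then a_R = 94.5 + 0.5·71 = 130.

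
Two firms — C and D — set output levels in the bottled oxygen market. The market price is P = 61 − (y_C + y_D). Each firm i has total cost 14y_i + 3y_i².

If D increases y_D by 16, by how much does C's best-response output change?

Firm C's profit: π = y_C(61 − (y_C + y_D)) − 14y_C − 3y_C².
∂π/∂y_C = 47 − 8y_C − y_D = 0, so y_C = 5.875 − 0.125y_D.
The reaction-function slope is −0.125, so a 16-unit rise in y_D moves y_C by −0.125 × 16 = −2. C's best response falls — the actions are strategic substitutes.

-2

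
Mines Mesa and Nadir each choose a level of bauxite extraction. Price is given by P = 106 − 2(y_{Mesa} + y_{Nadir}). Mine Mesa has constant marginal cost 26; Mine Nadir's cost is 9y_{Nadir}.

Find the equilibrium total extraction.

29.5

Mine Mesa's profit: π = y_{Mesa}(106 − 2(y_{Mesa} + y_{Nadir})) − 26y_{Mesa}.
∂π/∂y_{Mesa} = 80 − 4y_{Mesa} − 2y_{Nadir} = 0, so y_{Mesa} = 20 − 0.5y_{Nadir}.
By the same steps for Nadir: y_{Nadir} = 24.25 − 0.5y_{Mesa}.
Solving the two reaction functions simultaneously: (1 − (−0.5)(−0.5))y_{Mesa} = 20 − 0.5·24.25, so 0.75y_{Mesa} = 7.875 and y_{Mesa} = 10.5.
Then y_{Nadir} = 24.25 − 0.5·10.5 = 19.
Total extraction: 10.5 + 19 = 29.5.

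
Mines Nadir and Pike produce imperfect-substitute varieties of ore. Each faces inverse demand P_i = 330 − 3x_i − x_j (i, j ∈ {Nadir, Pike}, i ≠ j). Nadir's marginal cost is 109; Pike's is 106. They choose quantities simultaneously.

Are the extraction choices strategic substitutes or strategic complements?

Mine Nadir's profit: π = x_{Nadir}(330 − 3x_{Nadir} − x_{Pike}) − 109x_{Nadir}.
∂π/∂x_{Nadir} = 221 − 6x_{Nadir} − x_{Pike} = 0 ⇒ x_{Nadir} = 221/6 − (1/6)x_{Pike}.
The best-response slope dx_{Nadir}/dx_{Pike} = −1/6 < 0: the reaction function is downward-sloping, so the choices are strategic substitutes.

strategic substitutes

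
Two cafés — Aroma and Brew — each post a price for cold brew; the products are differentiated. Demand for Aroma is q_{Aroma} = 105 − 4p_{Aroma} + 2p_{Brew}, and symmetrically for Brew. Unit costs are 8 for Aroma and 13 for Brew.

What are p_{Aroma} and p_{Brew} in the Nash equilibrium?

23.5, 25.5

Aroma's profit: π = (p_{Aroma} − 8)(105 − 4p_{Aroma} + 2p_{Brew}).
∂π/∂p_{Aroma} = 137 − 8p_{Aroma} + 2p_{Brew} = 0 ⇒ p_{Aroma} = 17.125 + 0.25p_{Brew}.
Similarly p_{Brew} = 19.625 + 0.25p_{Aroma}.
Plugging p_{Brew} into Aroma's best response: p_{Aroma} = 17.125 + 0.25(19.625 + 0.25p_{Aroma}) ⇒ 0.9375p_{Aroma} = 705/32, so p_{Aroma} = 23.5.
Then p_{Brew} = 19.625 + 0.25·23.5 = 25.5.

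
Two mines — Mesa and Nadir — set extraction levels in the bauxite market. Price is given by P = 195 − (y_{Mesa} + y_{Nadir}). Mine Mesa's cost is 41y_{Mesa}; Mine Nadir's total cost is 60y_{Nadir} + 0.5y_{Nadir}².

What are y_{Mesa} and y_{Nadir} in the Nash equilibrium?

Mine Mesa's profit: π = y_{Mesa}(195 − (y_{Mesa} + y_{Nadir})) − 41y_{Mesa}.
∂π/∂y_{Mesa} = 154 − 2y_{Mesa} − y_{Nadir} = 0, so y_{Mesa} = 77 − 0.5y_{Nadir}.
For Nadir: ∂π/∂y_{Nadir} = 135 − 3y_{Nadir} − y_{Mesa} = 0 ⇒ y_{Nadir} = 45 − (1/3)y_{Mesa}.
Substituting the second reaction function into the first: y_{Mesa} = 77 − 0.5(45 − (1/3)y_{Mesa}), which gives (5/6)y_{Mesa} = 54.5 ⇒ y_{Mesa} = 65.4.
Then y_{Nadir} = 45 − (1/3)·65.4 = 23.2.

65.4, 23.2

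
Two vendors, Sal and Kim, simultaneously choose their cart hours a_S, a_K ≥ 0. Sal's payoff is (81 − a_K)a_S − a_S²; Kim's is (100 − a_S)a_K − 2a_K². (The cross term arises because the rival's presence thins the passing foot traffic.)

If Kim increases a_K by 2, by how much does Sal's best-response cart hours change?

Expanding Sal's payoff: 81a_S − a_Ka_S − a_S².
∂π/∂a_S = 81 − a_K − 2a_S = 0, so a_S = 40.5 − 0.5a_K.
The reaction-function slope is −0.5, so a 2-unit rise in a_K moves a_S by −0.5 × 2 = −1. Sal's best response falls — the actions are strategic substitutes.

-1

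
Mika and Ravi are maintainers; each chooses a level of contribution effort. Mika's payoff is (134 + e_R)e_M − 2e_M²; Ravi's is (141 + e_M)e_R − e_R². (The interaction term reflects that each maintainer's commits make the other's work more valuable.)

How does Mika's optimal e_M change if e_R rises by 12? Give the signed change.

3

Expanding Mika's payoff: 134e_M + e_Re_M − 2e_M².
∂π/∂e_M = 134 + e_R − 4e_M = 0, so e_M = 33.5 + 0.25e_R.
The reaction-function slope is 0.25, so a 12-unit rise in e_R moves e_M by 0.25 × 12 = 3. Mika's best response rises — the actions are strategic complements.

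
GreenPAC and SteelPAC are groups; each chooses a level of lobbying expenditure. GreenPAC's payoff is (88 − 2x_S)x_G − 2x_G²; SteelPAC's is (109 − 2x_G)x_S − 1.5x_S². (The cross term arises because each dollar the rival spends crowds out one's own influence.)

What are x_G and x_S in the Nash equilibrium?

Expanding GreenPAC's payoff: 88x_G − 2x_Sx_G − 2x_G².
∂π/∂x_G = 88 − 2x_S − 4x_G = 0, so x_G = 22 − 0.5x_S.
Likewise for SteelPAC: x_S = 109/3 − (2/3)x_G.
Plugging x_S into GreenPAC's best response: x_G = 22 − 0.5(109/3 − (2/3)x_G) ⇒ (2/3)x_G = 23/6, so x_G = 5.75.
Then x_S = 109/3 − (2/3)·5.75 = 32.5.

5.75, 32.5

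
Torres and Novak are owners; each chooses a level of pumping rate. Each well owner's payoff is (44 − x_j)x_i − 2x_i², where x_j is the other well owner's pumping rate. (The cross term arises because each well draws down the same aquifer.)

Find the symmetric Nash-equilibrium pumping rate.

Torres's payoff is (44 − x_N)x_T − 2x_T².
∂π/∂x_T = 44 − x_N − 4x_T = 0, so x_T = 11 − 0.25x_N.
By symmetry x_N = x_T; substituting into the reaction function, 1.25x_T = 11 and x_T = 8.8.

8.8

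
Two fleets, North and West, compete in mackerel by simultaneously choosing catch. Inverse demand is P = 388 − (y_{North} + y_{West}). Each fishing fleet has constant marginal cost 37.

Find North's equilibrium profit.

13689

Fishing fleet North's profit: π = y_{North}(388 − (y_{North} + y_{West})) − 37y_{North}.
∂π/∂y_{North} = 351 − 2y_{North} − y_{West} = 0, so y_{North} = 175.5 − 0.5y_{West}.
Setting y_{North} = y_{West} in the reaction function: y_{North} = 175.5 − 0.5y_{North}, so y_{North} = 175.5 / 1.5 = 117.
Price P = 388 − 234 = 154.
North's profit: (154 − 37)·117 = 13689.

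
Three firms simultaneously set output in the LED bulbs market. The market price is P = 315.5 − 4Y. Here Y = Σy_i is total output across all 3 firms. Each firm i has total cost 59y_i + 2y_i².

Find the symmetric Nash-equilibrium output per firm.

12.825

A representative firm's profit is π_i = y_i(315.5 − 4Y) − 59y_i − 2y_i², with Y = y_i + Σ_{j≠i} y_j.
First-order condition: 256.5 − 12y_i − 4Σ_{j≠i} y_j = 0.
Imposing symmetry (y_j = y for all j) turns Σ_{j≠i} y_j into 2y, so 256.5 = 20y and y = 12.825.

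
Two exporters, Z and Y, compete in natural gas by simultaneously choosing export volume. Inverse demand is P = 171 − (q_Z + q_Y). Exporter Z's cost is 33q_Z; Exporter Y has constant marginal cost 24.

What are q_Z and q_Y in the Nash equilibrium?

43, 52

Exporter Z's profit: π = q_Z(171 − (q_Z + q_Y)) − 33q_Z.
∂π/∂q_Z = 138 − 2q_Z − q_Y = 0, so q_Z = 69 − 0.5q_Y.
By the same steps for Y: q_Y = 73.5 − 0.5q_Z.
Plugging q_Y into Z's best response: q_Z = 69 − 0.5(73.5 − 0.5q_Z) ⇒ 0.75q_Z = 32.25, so q_Z = 43.
Then q_Y = 73.5 − 0.5·43 = 52.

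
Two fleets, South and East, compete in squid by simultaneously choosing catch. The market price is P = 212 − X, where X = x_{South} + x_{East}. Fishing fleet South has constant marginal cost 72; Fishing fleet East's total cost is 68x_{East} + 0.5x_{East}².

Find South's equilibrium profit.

Fishing fleet South's profit: π = x_{South}(212 − (x_{South} + x_{East})) − 72x_{South}.
∂π/∂x_{South} = 140 − 2x_{South} − x_{East} = 0, so x_{South} = 70 − 0.5x_{East}.
For East: ∂π/∂x_{East} = 144 − 3x_{East} − x_{South} = 0 ⇒ x_{East} = 48 − (1/3)x_{South}.
Solving the two reaction functions simultaneously: (1 − (−0.5)(−1/3))x_{South} = 70 − 0.5·48, so (5/6)x_{South} = 46 and x_{South} = 55.2.
Then x_{East} = 48 − (1/3)·55.2 = 29.6.
Price P = 212 − 84.8 = 127.2.
South's profit: (127.2 − 72)·55.2 = 3047.04.

3047.04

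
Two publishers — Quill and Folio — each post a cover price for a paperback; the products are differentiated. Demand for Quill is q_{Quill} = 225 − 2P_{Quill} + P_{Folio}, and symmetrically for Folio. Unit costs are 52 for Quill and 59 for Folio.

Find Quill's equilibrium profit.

Quill's profit: π = (P_{Quill} − 52)(225 − 2P_{Quill} + P_{Folio}).
∂π/∂P_{Quill} = 329 − 4P_{Quill} + P_{Folio} = 0 ⇒ P_{Quill} = 82.25 + 0.25P_{Folio}.
Similarly P_{Folio} = 85.75 + 0.25P_{Quill}.
Solving the two reaction functions simultaneously: (1 − (0.25)(0.25))P_{Quill} = 82.25 + 0.25·85.75, so 0.9375P_{Quill} = 103.6875 and P_{Quill} = 110.6.
Then P_{Folio} = 85.75 + 0.25·110.6 = 113.4.
q_{Quill} = 225 − 2·110.6 + 113.4 = 117.2.
Profit = (110.6 − 52)·117.2 = 6867.92.

6867.92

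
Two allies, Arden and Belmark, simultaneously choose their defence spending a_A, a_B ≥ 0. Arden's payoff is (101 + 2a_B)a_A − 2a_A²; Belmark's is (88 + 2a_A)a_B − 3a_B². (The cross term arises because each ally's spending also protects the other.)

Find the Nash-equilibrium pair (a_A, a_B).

39.1, 27.7

Expanding Arden's payoff: 101a_A + 2a_Ba_A − 2a_A².
∂π/∂a_A = 101 + 2a_B − 4a_A = 0, so a_A = 25.25 + 0.5a_B.
Likewise for Belmark: a_B = 44/3 + (1/3)a_A.
Solving the two reaction functions simultaneously: (1 − (0.5)(1/3))a_A = 25.25 + 0.5·(44/3), so (5/6)a_A = 391/12 and a_A = 39.1.
Then a_B = 44/3 + (1/3)·39.1 = 27.7.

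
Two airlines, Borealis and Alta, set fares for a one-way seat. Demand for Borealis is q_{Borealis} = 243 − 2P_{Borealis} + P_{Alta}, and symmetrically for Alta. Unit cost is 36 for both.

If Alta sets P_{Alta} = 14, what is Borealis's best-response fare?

Borealis's profit: π = (P_{Borealis} − 36)(243 − 2P_{Borealis} + P_{Alta}).
∂π/∂P_{Borealis} = 315 − 4P_{Borealis} + P_{Alta} = 0 ⇒ P_{Borealis} = 78.75 + 0.25P_{Alta}.
At P_{Alta} = 14: P_{Borealis} = 78.75 + 0.25·14 = 82.25.

82.25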